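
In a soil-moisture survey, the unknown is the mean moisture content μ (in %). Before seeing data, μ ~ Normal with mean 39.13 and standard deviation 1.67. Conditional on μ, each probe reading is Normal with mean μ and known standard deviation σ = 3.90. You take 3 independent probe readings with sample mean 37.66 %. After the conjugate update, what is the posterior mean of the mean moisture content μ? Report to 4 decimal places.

For Normal data with known variance σ², a Normal(μ₀, σ₀²) prior on μ is conjugate. Posterior precision = 1/σ₀² + n/σ²; posterior mean is the precision-weighted average of μ₀ and x̄.
n·x̄ = 3·37.66 = 112.98.
σ₀² = 1.67² = 2.7889, σ² = 3.90² = 15.21; σ² + n·σ₀² = 15.21 + 3·2.7889 = 23.5767.
Posterior mean = (μ₀/σ₀² + n·x̄/σ²)/(1/σ₀² + n/σ²) = (σ²·μ₀ + σ₀²·n·x̄)/(σ² + n·σ₀²) = (15.21·39.13 + 2.7889·112.98)/23.5767 = 910.257222/23.5767 = 38.6083.

38.6083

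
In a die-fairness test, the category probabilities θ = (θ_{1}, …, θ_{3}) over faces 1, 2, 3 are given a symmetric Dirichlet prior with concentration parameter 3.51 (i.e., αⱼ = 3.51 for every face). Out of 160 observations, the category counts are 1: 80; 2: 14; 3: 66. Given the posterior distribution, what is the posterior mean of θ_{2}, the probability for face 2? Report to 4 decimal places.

0.1027

The Dirichlet prior is conjugate to the Multinomial likelihood: each posterior αⱼ = prior αⱼ + observed count nⱼ.
Posterior concentration: (83.51, 17.51, 69.51), total = 170.53.
E[θ_{2}|data] = α_{2}/Σα = 17.51/170.53 = 0.1027.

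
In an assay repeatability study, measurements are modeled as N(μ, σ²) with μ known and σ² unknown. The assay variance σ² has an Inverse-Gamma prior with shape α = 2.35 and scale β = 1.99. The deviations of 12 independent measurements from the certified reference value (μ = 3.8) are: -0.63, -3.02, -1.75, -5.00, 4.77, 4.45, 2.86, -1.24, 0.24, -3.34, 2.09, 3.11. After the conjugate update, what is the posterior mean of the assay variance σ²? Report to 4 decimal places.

8.1011

With known mean μ and an Inverse-Gamma(α, β) prior on σ², the Normal likelihood is conjugate: posterior is Inv-Gamma(α + n/2, β + Σ(xᵢ−μ)²/2).
Σ(xᵢ−μ)² = (-0.63)² + (-3.02)² + (-1.75)² + (-5.00)² + (4.77)² + (4.45)² + (2.86)² + (-1.24)² + (0.24)² + (-3.34)² + (2.09)² + (3.11)² = 115.1058.
Posterior: Inv-Gamma(2.35 + 12/2, 1.99 + 115.1058/2) = Inv-Gamma(8.35, 59.54290).
E[σ²|data] = β/(α−1) = 59.54290/7.35 = 8.1011.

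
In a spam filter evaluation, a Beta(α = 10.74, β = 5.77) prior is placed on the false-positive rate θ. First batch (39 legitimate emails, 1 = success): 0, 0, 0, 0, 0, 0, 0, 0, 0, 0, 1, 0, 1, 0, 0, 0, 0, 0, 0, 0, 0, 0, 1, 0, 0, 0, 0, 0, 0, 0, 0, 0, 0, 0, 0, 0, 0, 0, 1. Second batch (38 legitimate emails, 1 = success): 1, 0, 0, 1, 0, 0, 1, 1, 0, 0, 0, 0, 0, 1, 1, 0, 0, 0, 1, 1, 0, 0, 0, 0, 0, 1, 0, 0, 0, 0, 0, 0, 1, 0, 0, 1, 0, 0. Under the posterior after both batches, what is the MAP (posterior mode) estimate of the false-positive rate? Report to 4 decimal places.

0.2704

The Beta prior is conjugate to a Binomial/Bernoulli likelihood; the update adds successes to α and failures to β.
After batch 1: Beta(10.74+4, 5.77+35) = Beta(14.74, 40.77).
After batch 2: Beta(14.74+11, 40.77+27) = Beta(25.74, 67.77).
Mode of Beta(a,b) for a,b>1 is (a−1)/(a+b−2) = 24.74/91.51 = 0.2704.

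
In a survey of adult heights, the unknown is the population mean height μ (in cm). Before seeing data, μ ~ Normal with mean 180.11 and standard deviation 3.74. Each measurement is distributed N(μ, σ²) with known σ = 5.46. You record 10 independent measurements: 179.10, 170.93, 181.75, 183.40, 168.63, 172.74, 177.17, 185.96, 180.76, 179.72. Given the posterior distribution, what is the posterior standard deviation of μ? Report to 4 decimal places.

For Normal data with known variance σ², a Normal(μ₀, σ₀²) prior on μ is conjugate. Posterior precision = 1/σ₀² + n/σ²; posterior mean is the precision-weighted average of μ₀ and x̄.
σ₀² = 3.74² = 13.9876, σ² = 5.46² = 29.8116; σ² + n·σ₀² = 29.8116 + 10·13.9876 = 169.6876.
Posterior precision = 1/σ₀² + n/σ² = 1/13.9876 + 10/29.8116 = (σ² + n·σ₀²)/(σ₀²σ²) = 169.6876/(13.9876·29.8116); posterior variance σₙ² = σ₀²σ²/(σ² + n·σ₀²) = 13.9876·29.8116/169.6876 = 2.457414.
Posterior SD = √σₙ² = √(13.9876·29.8116/169.6876) = 1.5676.

1.5676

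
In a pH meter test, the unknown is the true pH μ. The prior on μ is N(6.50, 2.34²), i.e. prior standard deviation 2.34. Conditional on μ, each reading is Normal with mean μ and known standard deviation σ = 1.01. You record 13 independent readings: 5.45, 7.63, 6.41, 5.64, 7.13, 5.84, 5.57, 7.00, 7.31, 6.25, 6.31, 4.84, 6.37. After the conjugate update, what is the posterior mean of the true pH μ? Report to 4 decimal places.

6.2915

For Normal data with known variance σ², a Normal(μ₀, σ₀²) prior on μ is conjugate. Posterior precision = 1/σ₀² + n/σ²; posterior mean is the precision-weighted average of μ₀ and x̄.
Σxᵢ = 5.45 + 7.63 + 6.41 + 5.64 + 7.13 + 5.84 + 5.57 + 7.00 + 7.31 + 6.25 + 6.31 + 4.84 + 6.37 = 81.75, so n·x̄ = 81.75.
σ₀² = 2.34² = 5.4756, σ² = 1.01² = 1.0201; σ² + n·σ₀² = 1.0201 + 13·5.4756 = 72.2029.
Posterior mean = (μ₀/σ₀² + n·x̄/σ²)/(1/σ₀² + n/σ²) = (σ²·μ₀ + σ₀²·n·x̄)/(σ² + n·σ₀²) = (1.0201·6.50 + 5.4756·81.75)/72.2029 = 454.26095/72.2029 = 6.2915.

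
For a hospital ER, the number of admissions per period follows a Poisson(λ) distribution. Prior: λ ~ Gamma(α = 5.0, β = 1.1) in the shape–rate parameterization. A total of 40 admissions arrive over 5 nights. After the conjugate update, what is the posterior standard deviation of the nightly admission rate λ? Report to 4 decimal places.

With a Gamma(shape α, rate β) prior, the Poisson likelihood is conjugate: the posterior is Gamma(α + ΣXᵢ, β + n).
Posterior: Gamma(α+S, β+n) = Gamma(5.0+40, 1.1+5) = Gamma(45.0, 6.1).
SD = √α/β = √45.0/6.1 = 1.0997.

1.0997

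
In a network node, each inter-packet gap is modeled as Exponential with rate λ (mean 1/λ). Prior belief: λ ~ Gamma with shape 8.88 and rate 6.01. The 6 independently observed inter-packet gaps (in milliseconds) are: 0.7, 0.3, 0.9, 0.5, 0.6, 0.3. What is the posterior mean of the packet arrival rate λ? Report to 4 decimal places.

1.5983

With a Gamma(shape α, rate β) prior on the exponential rate λ, the posterior after n observations with total T = Σxᵢ is Gamma(α+n, β+T).
Sum of observations T = 3.3 milliseconds; n = 6.
Posterior: Gamma(8.88+6, 6.01+3.3) = Gamma(14.88, 9.31).
Posterior mean of λ = α/β = 14.88/9.31 = 1.5983.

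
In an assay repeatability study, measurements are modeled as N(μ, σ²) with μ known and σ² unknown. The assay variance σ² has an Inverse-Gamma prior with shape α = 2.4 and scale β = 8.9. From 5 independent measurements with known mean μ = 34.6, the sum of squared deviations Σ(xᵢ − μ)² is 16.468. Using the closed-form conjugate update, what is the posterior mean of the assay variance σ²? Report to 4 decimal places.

4.3933

With known mean μ and an Inverse-Gamma(α, β) prior on σ², the Normal likelihood is conjugate: posterior is Inv-Gamma(α + n/2, β + Σ(xᵢ−μ)²/2).
Posterior: Inv-Gamma(2.4 + 5/2, 8.9 + 16.468/2) = Inv-Gamma(4.90, 17.1340).
E[σ²|data] = β/(α−1) = 17.1340/3.90 = 4.3933.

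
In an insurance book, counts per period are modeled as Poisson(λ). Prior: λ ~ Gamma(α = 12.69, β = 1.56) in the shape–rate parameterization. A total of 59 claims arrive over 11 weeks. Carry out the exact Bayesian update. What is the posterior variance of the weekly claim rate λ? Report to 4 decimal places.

With a Gamma(shape α, rate β) prior, the Poisson likelihood is conjugate: the posterior is Gamma(α + ΣXᵢ, β + n).
Posterior: Gamma(α+S, β+n) = Gamma(12.69+59, 1.56+11) = Gamma(71.69, 12.56).
Var = α/β² = 71.69/12.56² = 0.4544.

0.4544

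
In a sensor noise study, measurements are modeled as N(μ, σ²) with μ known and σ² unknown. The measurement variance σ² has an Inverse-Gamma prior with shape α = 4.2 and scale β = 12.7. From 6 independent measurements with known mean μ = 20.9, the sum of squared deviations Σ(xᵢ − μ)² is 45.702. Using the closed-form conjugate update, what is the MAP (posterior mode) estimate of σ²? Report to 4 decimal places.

4.3355

With known mean μ and an Inverse-Gamma(α, β) prior on σ², the Normal likelihood is conjugate: posterior is Inv-Gamma(α + n/2, β + Σ(xᵢ−μ)²/2).
Posterior: Inv-Gamma(4.2 + 6/2, 12.7 + 45.702/2) = Inv-Gamma(7.20, 35.5510).
Mode = β/(α+1) = 35.5510/8.20 = 4.3355.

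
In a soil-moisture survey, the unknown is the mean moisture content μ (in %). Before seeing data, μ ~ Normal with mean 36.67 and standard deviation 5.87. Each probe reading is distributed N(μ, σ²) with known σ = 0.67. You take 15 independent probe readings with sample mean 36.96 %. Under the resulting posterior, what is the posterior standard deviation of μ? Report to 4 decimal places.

0.1729

For Normal data with known variance σ², a Normal(μ₀, σ₀²) prior on μ is conjugate. Posterior precision = 1/σ₀² + n/σ²; posterior mean is the precision-weighted average of μ₀ and x̄.
σ₀² = 5.87² = 34.4569, σ² = 0.67² = 0.4489; σ² + n·σ₀² = 0.4489 + 15·34.4569 = 517.3024.
Posterior precision = 1/σ₀² + n/σ² = 1/34.4569 + 15/0.4489 = (σ² + n·σ₀²)/(σ₀²σ²) = 517.3024/(34.4569·0.4489); posterior variance σₙ² = σ₀²σ²/(σ² + n·σ₀²) = 34.4569·0.4489/517.3024 = 0.029901.
Posterior SD = √σₙ² = √(34.4569·0.4489/517.3024) = 0.1729.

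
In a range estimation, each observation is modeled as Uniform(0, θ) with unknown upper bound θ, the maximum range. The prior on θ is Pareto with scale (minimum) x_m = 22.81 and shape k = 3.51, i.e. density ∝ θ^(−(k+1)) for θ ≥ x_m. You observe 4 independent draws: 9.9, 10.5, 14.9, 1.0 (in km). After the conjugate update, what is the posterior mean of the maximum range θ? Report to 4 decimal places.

A Pareto(scale x_m, shape k) prior on the upper bound θ of Uniform(0, θ) is conjugate: posterior is Pareto(max(x_m, max xᵢ), k + n).
Sample maximum = 14.9; prior scale x_m = 22.81 → posterior scale = max = 22.81.
Posterior shape = 3.51 + 4 = 7.51.
E[θ|data] = k·x_m/(k−1) = 7.51·22.81/6.51 = 26.3138.

26.3138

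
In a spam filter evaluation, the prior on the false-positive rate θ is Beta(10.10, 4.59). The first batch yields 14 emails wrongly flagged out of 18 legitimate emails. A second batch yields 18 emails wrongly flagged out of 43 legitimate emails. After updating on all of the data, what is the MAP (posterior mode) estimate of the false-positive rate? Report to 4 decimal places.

0.5577

The Beta prior is conjugate to a Binomial/Bernoulli likelihood; the update adds successes to α and failures to β.
After batch 1: Beta(10.10+14, 4.59+4) = Beta(24.10, 8.59).
After batch 2: Beta(24.10+18, 8.59+25) = Beta(42.10, 33.59).
Mode of Beta(a,b) for a,b>1 is (a−1)/(a+b−2) = 41.10/73.69 = 0.5577.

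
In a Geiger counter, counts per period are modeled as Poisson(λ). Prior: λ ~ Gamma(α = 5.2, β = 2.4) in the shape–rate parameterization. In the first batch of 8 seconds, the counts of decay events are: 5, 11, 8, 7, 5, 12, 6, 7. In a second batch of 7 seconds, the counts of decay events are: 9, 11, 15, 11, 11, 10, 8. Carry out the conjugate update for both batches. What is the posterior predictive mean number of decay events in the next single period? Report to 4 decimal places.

8.1149

With a Gamma(shape α, rate β) prior, the Poisson likelihood is conjugate: the posterior is Gamma(α + ΣXᵢ, β + n).
Batch 1: sum of counts S = 61 over n = 8 seconds.
After batch 1: Gamma(α+S, β+n) = Gamma(5.2+61, 2.4+8) = Gamma(66.2, 10.4).
Batch 2: sum of counts S = 75 over n = 7 seconds.
After batch 2: Gamma(α+S, β+n) = Gamma(66.2+75, 10.4+7) = Gamma(141.2, 17.4).
The predictive distribution for one future period is NegBinom with mean α/β = 8.1149.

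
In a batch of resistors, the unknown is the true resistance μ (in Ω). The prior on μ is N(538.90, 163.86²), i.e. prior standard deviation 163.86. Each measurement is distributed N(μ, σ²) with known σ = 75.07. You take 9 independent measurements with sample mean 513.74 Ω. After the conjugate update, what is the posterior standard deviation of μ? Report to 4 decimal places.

For Normal data with known variance σ², a Normal(μ₀, σ₀²) prior on μ is conjugate. Posterior precision = 1/σ₀² + n/σ²; posterior mean is the precision-weighted average of μ₀ and x̄.
σ₀² = 163.86² = 26850.0996, σ² = 75.07² = 5635.5049; σ² + n·σ₀² = 5635.5049 + 9·26850.0996 = 247286.4013.
Posterior precision = 1/σ₀² + n/σ² = 1/26850.0996 + 9/5635.5049 = (σ² + n·σ₀²)/(σ₀²σ²) = 247286.4013/(26850.0996·5635.5049); posterior variance σₙ² = σ₀²σ²/(σ² + n·σ₀²) = 26850.0996·5635.5049/247286.4013 = 611.897246.
Posterior SD = √σₙ² = √(26850.0996·5635.5049/247286.4013) = 24.7366.

24.7366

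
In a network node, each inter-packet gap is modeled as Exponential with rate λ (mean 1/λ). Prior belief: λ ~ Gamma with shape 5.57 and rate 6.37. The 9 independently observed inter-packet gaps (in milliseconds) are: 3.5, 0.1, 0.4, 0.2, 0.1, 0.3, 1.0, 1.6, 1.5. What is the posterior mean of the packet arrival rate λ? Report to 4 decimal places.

0.9668

With a Gamma(shape α, rate β) prior on the exponential rate λ, the posterior after n observations with total T = Σxᵢ is Gamma(α+n, β+T).
Sum of observations T = 8.7 milliseconds; n = 9.
Posterior: Gamma(5.57+9, 6.37+8.7) = Gamma(14.57, 15.07).
Posterior mean of λ = α/β = 14.57/15.07 = 0.9668.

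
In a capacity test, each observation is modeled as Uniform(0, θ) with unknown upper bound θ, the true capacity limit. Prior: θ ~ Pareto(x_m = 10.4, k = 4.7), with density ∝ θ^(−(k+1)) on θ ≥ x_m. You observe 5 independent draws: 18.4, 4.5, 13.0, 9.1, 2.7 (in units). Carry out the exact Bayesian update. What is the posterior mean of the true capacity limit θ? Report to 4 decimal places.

20.5149

A Pareto(scale x_m, shape k) prior on the upper bound θ of Uniform(0, θ) is conjugate: posterior is Pareto(max(x_m, max xᵢ), k + n).
Sample maximum = 18.4; prior scale x_m = 10.4 → posterior scale = max = 18.4.
Posterior shape = 4.7 + 5 = 9.7.
E[θ|data] = k·x_m/(k−1) = 9.7·18.4/8.7 = 20.5149.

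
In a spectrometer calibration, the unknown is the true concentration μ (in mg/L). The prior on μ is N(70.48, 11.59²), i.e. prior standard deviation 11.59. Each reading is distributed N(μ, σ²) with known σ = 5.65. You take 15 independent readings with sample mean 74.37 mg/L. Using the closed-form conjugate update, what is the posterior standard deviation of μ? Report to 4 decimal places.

For Normal data with known variance σ², a Normal(μ₀, σ₀²) prior on μ is conjugate. Posterior precision = 1/σ₀² + n/σ²; posterior mean is the precision-weighted average of μ₀ and x̄.
σ₀² = 11.59² = 134.3281, σ² = 5.65² = 31.9225; σ² + n·σ₀² = 31.9225 + 15·134.3281 = 2046.844.
Posterior precision = 1/σ₀² + n/σ² = 1/134.3281 + 15/31.9225 = (σ² + n·σ₀²)/(σ₀²σ²) = 2046.844/(134.3281·31.9225); posterior variance σₙ² = σ₀²σ²/(σ² + n·σ₀²) = 134.3281·31.9225/2046.844 = 2.094976.
Posterior SD = √σₙ² = √(134.3281·31.9225/2046.844) = 1.4474.

1.4474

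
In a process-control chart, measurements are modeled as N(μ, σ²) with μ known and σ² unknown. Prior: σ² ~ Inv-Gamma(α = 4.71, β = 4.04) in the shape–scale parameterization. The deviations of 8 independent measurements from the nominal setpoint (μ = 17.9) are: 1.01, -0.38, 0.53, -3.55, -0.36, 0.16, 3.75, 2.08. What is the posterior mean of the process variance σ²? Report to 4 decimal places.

With known mean μ and an Inverse-Gamma(α, β) prior on σ², the Normal likelihood is conjugate: posterior is Inv-Gamma(α + n/2, β + Σ(xᵢ−μ)²/2).
Σ(xᵢ−μ)² = (1.01)² + (-0.38)² + (0.53)² + (-3.55)² + (-0.36)² + (0.16)² + (3.75)² + (2.08)² = 32.5920.
Posterior: Inv-Gamma(4.71 + 8/2, 4.04 + 32.5920/2) = Inv-Gamma(8.71, 20.33600).
E[σ²|data] = β/(α−1) = 20.33600/7.71 = 2.6376.

2.6376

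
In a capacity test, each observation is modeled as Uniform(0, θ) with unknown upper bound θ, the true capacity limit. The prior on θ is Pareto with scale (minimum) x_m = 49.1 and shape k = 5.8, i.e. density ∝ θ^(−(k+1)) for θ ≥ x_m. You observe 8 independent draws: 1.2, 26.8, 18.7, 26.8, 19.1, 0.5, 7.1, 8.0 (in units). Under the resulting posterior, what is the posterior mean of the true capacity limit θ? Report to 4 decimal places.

52.9359

A Pareto(scale x_m, shape k) prior on the upper bound θ of Uniform(0, θ) is conjugate: posterior is Pareto(max(x_m, max xᵢ), k + n).
Sample maximum = 26.8; prior scale x_m = 49.1 → posterior scale = max = 49.1.
Posterior shape = 5.8 + 8 = 13.8.
E[θ|data] = k·x_m/(k−1) = 13.8·49.1/12.8 = 52.9359.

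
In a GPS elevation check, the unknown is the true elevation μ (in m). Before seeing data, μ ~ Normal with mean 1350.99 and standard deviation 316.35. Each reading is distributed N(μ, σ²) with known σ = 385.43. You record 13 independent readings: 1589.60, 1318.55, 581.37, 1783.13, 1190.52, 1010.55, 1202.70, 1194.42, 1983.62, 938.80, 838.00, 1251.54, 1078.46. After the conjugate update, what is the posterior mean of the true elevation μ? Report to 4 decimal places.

For Normal data with known variance σ², a Normal(μ₀, σ₀²) prior on μ is conjugate. Posterior precision = 1/σ₀² + n/σ²; posterior mean is the precision-weighted average of μ₀ and x̄.
Σxᵢ = 1589.60 + 1318.55 + 581.37 + 1783.13 + 1190.52 + 1010.55 + 1202.70 + 1194.42 + 1983.62 + 938.80 + 838.00 + 1251.54 + 1078.46 = 15961.26, so n·x̄ = 15961.26.
σ₀² = 316.35² = 100077.3225, σ² = 385.43² = 148556.2849; σ² + n·σ₀² = 148556.2849 + 13·100077.3225 = 1449561.4774.
Posterior mean = (μ₀/σ₀² + n·x̄/σ²)/(1/σ₀² + n/σ²) = (σ²·μ₀ + σ₀²·n·x̄)/(σ² + n·σ₀²) = (148556.2849·1350.99 + 100077.3225·15961.26)/1449561.4774 = 1798058219.863401/1449561.4774 = 1240.4153.

1240.4153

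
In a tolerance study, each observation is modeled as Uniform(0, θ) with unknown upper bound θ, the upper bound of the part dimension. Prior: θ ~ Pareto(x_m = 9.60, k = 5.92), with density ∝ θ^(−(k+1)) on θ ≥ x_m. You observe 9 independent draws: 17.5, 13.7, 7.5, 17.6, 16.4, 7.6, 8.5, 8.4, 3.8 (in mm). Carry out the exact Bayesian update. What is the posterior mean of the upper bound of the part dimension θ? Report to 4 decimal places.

A Pareto(scale x_m, shape k) prior on the upper bound θ of Uniform(0, θ) is conjugate: posterior is Pareto(max(x_m, max xᵢ), k + n).
Sample maximum = 17.6; prior scale x_m = 9.60 → posterior scale = max = 17.60.
Posterior shape = 5.92 + 9 = 14.92.
E[θ|data] = k·x_m/(k−1) = 14.92·17.60/13.92 = 18.8644.

18.8644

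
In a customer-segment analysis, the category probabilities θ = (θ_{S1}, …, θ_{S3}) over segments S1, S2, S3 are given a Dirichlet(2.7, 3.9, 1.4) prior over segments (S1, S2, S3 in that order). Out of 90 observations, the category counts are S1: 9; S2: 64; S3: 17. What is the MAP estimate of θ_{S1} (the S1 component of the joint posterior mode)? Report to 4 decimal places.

0.1126

The Dirichlet prior is conjugate to the Multinomial likelihood: each posterior αⱼ = prior αⱼ + observed count nⱼ.
Posterior concentration: (11.7, 67.9, 18.4), total = 98.0.
Joint mode component: (α_{S1}−1)/(Σα−K) = 10.7/95.0 = 0.1126.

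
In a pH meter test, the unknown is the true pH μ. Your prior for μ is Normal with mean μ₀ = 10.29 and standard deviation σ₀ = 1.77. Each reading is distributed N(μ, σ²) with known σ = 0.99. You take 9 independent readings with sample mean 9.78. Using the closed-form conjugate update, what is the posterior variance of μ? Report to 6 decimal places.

For Normal data with known variance σ², a Normal(μ₀, σ₀²) prior on μ is conjugate. Posterior precision = 1/σ₀² + n/σ²; posterior mean is the precision-weighted average of μ₀ and x̄.
σ₀² = 1.77² = 3.1329, σ² = 0.99² = 0.9801; σ² + n·σ₀² = 0.9801 + 9·3.1329 = 29.1762.
Posterior precision = 1/σ₀² + n/σ² = 1/3.1329 + 9/0.9801 = (σ² + n·σ₀²)/(σ₀²σ²) = 29.1762/(3.1329·0.9801); posterior variance σₙ² = σ₀²σ²/(σ² + n·σ₀²) = 3.1329·0.9801/29.1762 = 0.105242.

0.105242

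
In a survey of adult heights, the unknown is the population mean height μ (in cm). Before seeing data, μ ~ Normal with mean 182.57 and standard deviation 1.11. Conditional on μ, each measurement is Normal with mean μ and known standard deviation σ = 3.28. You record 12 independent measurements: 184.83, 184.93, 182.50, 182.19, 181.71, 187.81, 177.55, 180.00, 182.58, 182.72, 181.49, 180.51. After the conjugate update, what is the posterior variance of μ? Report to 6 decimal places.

For Normal data with known variance σ², a Normal(μ₀, σ₀²) prior on μ is conjugate. Posterior precision = 1/σ₀² + n/σ²; posterior mean is the precision-weighted average of μ₀ and x̄.
σ₀² = 1.11² = 1.2321, σ² = 3.28² = 10.7584; σ² + n·σ₀² = 10.7584 + 12·1.2321 = 25.5436.
Posterior precision = 1/σ₀² + n/σ² = 1/1.2321 + 12/10.7584 = (σ² + n·σ₀²)/(σ₀²σ²) = 25.5436/(1.2321·10.7584); posterior variance σₙ² = σ₀²σ²/(σ² + n·σ₀²) = 1.2321·10.7584/25.5436 = 0.518933.

0.518933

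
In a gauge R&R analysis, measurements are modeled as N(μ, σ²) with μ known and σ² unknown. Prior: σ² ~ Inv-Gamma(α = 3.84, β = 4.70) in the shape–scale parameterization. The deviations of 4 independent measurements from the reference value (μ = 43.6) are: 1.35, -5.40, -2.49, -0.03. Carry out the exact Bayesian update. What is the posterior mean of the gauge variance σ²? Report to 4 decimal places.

4.8123

With known mean μ and an Inverse-Gamma(α, β) prior on σ², the Normal likelihood is conjugate: posterior is Inv-Gamma(α + n/2, β + Σ(xᵢ−μ)²/2).
Σ(xᵢ−μ)² = (1.35)² + (-5.40)² + (-2.49)² + (-0.03)² = 37.1835.
Posterior: Inv-Gamma(3.84 + 4/2, 4.70 + 37.1835/2) = Inv-Gamma(5.84, 23.29175).
E[σ²|data] = β/(α−1) = 23.29175/4.84 = 4.8123.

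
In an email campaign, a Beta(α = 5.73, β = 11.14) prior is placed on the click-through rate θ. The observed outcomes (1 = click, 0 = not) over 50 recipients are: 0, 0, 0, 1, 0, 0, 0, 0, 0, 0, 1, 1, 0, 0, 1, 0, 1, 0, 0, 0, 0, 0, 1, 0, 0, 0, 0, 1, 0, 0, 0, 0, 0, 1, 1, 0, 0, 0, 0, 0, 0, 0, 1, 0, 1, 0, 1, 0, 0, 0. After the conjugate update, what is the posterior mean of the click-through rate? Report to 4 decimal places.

0.2651

The Beta prior is conjugate to a Binomial/Bernoulli likelihood; the update adds successes to α and failures to β.
Posterior: Beta(α+k, β+n−k) = Beta(5.73+12, 11.14+38) = Beta(17.73, 49.14).
Posterior mean = α/(α+β) = 17.73/66.87 = 0.2651.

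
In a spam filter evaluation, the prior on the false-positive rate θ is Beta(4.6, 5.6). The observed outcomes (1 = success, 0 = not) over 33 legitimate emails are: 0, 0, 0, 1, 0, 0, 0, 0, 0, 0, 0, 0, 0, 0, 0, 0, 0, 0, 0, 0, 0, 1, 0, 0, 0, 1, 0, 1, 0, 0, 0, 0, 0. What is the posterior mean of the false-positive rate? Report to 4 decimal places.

0.1991

The Beta prior is conjugate to a Binomial/Bernoulli likelihood; the update adds successes to α and failures to β.
Posterior: Beta(α+k, β+n−k) = Beta(4.6+4, 5.6+29) = Beta(8.6, 34.6).
Posterior mean = α/(α+β) = 8.6/43.2 = 0.1991.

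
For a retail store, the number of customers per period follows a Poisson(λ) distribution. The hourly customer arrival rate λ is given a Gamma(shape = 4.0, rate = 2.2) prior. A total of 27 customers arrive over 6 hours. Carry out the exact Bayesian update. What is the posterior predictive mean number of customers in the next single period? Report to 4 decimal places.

3.7805

With a Gamma(shape α, rate β) prior, the Poisson likelihood is conjugate: the posterior is Gamma(α + ΣXᵢ, β + n).
Posterior: Gamma(α+S, β+n) = Gamma(4.0+27, 2.2+6) = Gamma(31.0, 8.2).
The predictive distribution for one future period is NegBinom with mean α/β = 3.7805.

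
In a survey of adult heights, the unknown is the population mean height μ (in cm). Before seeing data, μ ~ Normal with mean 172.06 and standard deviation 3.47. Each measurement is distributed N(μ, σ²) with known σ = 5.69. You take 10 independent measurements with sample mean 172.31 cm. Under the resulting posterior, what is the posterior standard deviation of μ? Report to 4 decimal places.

For Normal data with known variance σ², a Normal(μ₀, σ₀²) prior on μ is conjugate. Posterior precision = 1/σ₀² + n/σ²; posterior mean is the precision-weighted average of μ₀ and x̄.
σ₀² = 3.47² = 12.0409, σ² = 5.69² = 32.3761; σ² + n·σ₀² = 32.3761 + 10·12.0409 = 152.7851.
Posterior precision = 1/σ₀² + n/σ² = 1/12.0409 + 10/32.3761 = (σ² + n·σ₀²)/(σ₀²σ²) = 152.7851/(12.0409·32.3761); posterior variance σₙ² = σ₀²σ²/(σ² + n·σ₀²) = 12.0409·32.3761/152.7851 = 2.551541.
Posterior SD = √σₙ² = √(12.0409·32.3761/152.7851) = 1.5974.

1.5974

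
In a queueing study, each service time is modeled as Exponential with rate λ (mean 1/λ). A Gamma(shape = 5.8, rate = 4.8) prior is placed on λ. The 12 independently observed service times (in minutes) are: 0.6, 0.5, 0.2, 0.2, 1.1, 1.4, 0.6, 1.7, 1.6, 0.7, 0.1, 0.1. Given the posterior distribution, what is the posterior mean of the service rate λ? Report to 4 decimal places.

With a Gamma(shape α, rate β) prior on the exponential rate λ, the posterior after n observations with total T = Σxᵢ is Gamma(α+n, β+T).
Sum of observations T = 8.8 minutes; n = 12.
Posterior: Gamma(5.8+12, 4.8+8.8) = Gamma(17.8, 13.6).
Posterior mean of λ = α/β = 17.8/13.6 = 1.3088.

1.3088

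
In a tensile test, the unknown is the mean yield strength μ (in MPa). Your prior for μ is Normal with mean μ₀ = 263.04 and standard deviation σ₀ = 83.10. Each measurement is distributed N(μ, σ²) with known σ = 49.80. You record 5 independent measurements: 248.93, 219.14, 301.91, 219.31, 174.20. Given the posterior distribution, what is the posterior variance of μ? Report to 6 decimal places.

For Normal data with known variance σ², a Normal(μ₀, σ₀²) prior on μ is conjugate. Posterior precision = 1/σ₀² + n/σ²; posterior mean is the precision-weighted average of μ₀ and x̄.
σ₀² = 83.10² = 6905.61, σ² = 49.80² = 2480.04; σ² + n·σ₀² = 2480.04 + 5·6905.61 = 37008.09.
Posterior precision = 1/σ₀² + n/σ² = 1/6905.61 + 5/2480.04 = (σ² + n·σ₀²)/(σ₀²σ²) = 37008.09/(6905.61·2480.04); posterior variance σₙ² = σ₀²σ²/(σ² + n·σ₀²) = 6905.61·2480.04/37008.09 = 462.768790.

462.768790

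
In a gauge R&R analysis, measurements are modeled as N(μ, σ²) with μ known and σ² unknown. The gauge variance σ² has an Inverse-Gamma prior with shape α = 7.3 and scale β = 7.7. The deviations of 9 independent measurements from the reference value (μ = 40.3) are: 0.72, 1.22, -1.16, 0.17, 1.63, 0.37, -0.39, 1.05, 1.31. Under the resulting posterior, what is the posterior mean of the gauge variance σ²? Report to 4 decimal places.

1.1364

With known mean μ and an Inverse-Gamma(α, β) prior on σ², the Normal likelihood is conjugate: posterior is Inv-Gamma(α + n/2, β + Σ(xᵢ−μ)²/2).
Σ(xᵢ−μ)² = (0.72)² + (1.22)² + (-1.16)² + (0.17)² + (1.63)² + (0.37)² + (-0.39)² + (1.05)² + (1.31)² = 9.1458.
Posterior: Inv-Gamma(7.3 + 9/2, 7.7 + 9.1458/2) = Inv-Gamma(11.80, 12.27290).
E[σ²|data] = β/(α−1) = 12.27290/10.80 = 1.1364.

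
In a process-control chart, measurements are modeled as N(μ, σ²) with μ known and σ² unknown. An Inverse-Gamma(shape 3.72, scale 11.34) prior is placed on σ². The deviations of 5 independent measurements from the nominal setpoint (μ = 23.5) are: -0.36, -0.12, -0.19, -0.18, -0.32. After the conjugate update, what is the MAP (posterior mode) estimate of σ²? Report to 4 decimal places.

1.5924

With known mean μ and an Inverse-Gamma(α, β) prior on σ², the Normal likelihood is conjugate: posterior is Inv-Gamma(α + n/2, β + Σ(xᵢ−μ)²/2).
Σ(xᵢ−μ)² = (-0.36)² + (-0.12)² + (-0.19)² + (-0.18)² + (-0.32)² = 0.3149.
Posterior: Inv-Gamma(3.72 + 5/2, 11.34 + 0.3149/2) = Inv-Gamma(6.22, 11.49745).
Mode = β/(α+1) = 11.49745/7.22 = 1.5924.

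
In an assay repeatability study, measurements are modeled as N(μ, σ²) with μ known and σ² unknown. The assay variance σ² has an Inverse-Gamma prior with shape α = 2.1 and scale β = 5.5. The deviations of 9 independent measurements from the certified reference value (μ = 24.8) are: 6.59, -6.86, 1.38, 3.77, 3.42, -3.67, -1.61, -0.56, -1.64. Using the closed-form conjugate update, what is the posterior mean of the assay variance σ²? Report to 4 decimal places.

13.2469

With known mean μ and an Inverse-Gamma(α, β) prior on σ², the Normal likelihood is conjugate: posterior is Inv-Gamma(α + n/2, β + Σ(xᵢ−μ)²/2).
Σ(xᵢ−μ)² = (6.59)² + (-6.86)² + (1.38)² + (3.77)² + (3.42)² + (-3.67)² + (-1.61)² + (-0.56)² + (-1.64)² = 137.3656.
Posterior: Inv-Gamma(2.1 + 9/2, 5.5 + 137.3656/2) = Inv-Gamma(6.60, 74.18280).
E[σ²|data] = β/(α−1) = 74.18280/5.60 = 13.2469.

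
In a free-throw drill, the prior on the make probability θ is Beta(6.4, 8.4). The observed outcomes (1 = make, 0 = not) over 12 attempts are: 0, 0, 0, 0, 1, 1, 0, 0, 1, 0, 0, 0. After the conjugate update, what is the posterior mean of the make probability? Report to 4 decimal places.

0.3507

The Beta prior is conjugate to a Binomial/Bernoulli likelihood; the update adds successes to α and failures to β.
Posterior: Beta(α+k, β+n−k) = Beta(6.4+3, 8.4+9) = Beta(9.4, 17.4).
Posterior mean = α/(α+β) = 9.4/26.8 = 0.3507.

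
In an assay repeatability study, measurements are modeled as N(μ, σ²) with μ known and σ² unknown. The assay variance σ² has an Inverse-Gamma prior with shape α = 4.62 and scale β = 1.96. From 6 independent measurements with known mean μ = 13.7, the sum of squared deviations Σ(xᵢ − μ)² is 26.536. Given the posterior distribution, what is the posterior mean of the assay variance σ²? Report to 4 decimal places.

With known mean μ and an Inverse-Gamma(α, β) prior on σ², the Normal likelihood is conjugate: posterior is Inv-Gamma(α + n/2, β + Σ(xᵢ−μ)²/2).
Posterior: Inv-Gamma(4.62 + 6/2, 1.96 + 26.536/2) = Inv-Gamma(7.62, 15.2280).
E[σ²|data] = β/(α−1) = 15.2280/6.62 = 2.3003.

2.3003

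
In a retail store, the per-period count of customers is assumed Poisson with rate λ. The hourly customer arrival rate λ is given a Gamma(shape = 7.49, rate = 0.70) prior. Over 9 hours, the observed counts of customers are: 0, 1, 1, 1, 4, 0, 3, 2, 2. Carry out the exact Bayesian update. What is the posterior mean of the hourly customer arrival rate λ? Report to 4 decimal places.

2.2155

With a Gamma(shape α, rate β) prior, the Poisson likelihood is conjugate: the posterior is Gamma(α + ΣXᵢ, β + n).
Sum of counts S = 14 over n = 9 hours.
Posterior: Gamma(α+S, β+n) = Gamma(7.49+14, 0.70+9) = Gamma(21.49, 9.70).
Posterior mean = α/β = 21.49/9.70 = 2.2155.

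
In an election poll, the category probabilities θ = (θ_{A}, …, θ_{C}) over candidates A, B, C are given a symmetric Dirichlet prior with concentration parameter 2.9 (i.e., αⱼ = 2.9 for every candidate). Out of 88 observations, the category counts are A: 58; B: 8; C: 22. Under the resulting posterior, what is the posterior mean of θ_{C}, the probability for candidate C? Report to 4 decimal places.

The Dirichlet prior is conjugate to the Multinomial likelihood: each posterior αⱼ = prior αⱼ + observed count nⱼ.
Posterior concentration: (60.9, 10.9, 24.9), total = 96.7.
E[θ_{C}|data] = α_{C}/Σα = 24.9/96.7 = 0.2575.

0.2575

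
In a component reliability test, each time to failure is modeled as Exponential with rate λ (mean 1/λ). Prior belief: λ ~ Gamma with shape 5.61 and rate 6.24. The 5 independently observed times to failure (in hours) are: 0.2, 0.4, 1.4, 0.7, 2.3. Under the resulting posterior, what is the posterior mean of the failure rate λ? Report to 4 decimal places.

0.9440

With a Gamma(shape α, rate β) prior on the exponential rate λ, the posterior after n observations with total T = Σxᵢ is Gamma(α+n, β+T).
Sum of observations T = 5.0 hours; n = 5.
Posterior: Gamma(5.61+5, 6.24+5.0) = Gamma(10.61, 11.24).
Posterior mean of λ = α/β = 10.61/11.24 = 0.9440.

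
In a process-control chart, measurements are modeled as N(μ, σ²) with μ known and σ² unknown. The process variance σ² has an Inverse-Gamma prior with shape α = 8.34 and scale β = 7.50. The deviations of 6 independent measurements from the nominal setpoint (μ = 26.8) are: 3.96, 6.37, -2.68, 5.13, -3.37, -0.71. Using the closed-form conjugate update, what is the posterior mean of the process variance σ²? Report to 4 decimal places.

5.6392

With known mean μ and an Inverse-Gamma(α, β) prior on σ², the Normal likelihood is conjugate: posterior is Inv-Gamma(α + n/2, β + Σ(xᵢ−μ)²/2).
Σ(xᵢ−μ)² = (3.96)² + (6.37)² + (-2.68)² + (5.13)² + (-3.37)² + (-0.71)² = 101.6188.
Posterior: Inv-Gamma(8.34 + 6/2, 7.50 + 101.6188/2) = Inv-Gamma(11.34, 58.30940).
E[σ²|data] = β/(α−1) = 58.30940/10.34 = 5.6392.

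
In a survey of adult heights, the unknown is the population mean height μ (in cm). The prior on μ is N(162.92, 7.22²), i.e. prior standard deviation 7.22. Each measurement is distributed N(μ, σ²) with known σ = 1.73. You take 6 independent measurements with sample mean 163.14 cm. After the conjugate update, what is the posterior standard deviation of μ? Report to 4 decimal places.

0.7029

For Normal data with known variance σ², a Normal(μ₀, σ₀²) prior on μ is conjugate. Posterior precision = 1/σ₀² + n/σ²; posterior mean is the precision-weighted average of μ₀ and x̄.
σ₀² = 7.22² = 52.1284, σ² = 1.73² = 2.9929; σ² + n·σ₀² = 2.9929 + 6·52.1284 = 315.7633.
Posterior precision = 1/σ₀² + n/σ² = 1/52.1284 + 6/2.9929 = (σ² + n·σ₀²)/(σ₀²σ²) = 315.7633/(52.1284·2.9929); posterior variance σₙ² = σ₀²σ²/(σ² + n·σ₀²) = 52.1284·2.9929/315.7633 = 0.494089.
Posterior SD = √σₙ² = √(52.1284·2.9929/315.7633) = 0.7029.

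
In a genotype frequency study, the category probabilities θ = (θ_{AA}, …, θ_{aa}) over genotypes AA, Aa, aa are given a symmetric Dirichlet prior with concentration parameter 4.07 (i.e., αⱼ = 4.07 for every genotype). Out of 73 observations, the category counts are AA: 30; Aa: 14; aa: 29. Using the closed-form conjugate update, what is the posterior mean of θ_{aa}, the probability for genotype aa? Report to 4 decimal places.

0.3881

The Dirichlet prior is conjugate to the Multinomial likelihood: each posterior αⱼ = prior αⱼ + observed count nⱼ.
Posterior concentration: (34.07, 18.07, 33.07), total = 85.21.
E[θ_{aa}|data] = α_{aa}/Σα = 33.07/85.21 = 0.3881.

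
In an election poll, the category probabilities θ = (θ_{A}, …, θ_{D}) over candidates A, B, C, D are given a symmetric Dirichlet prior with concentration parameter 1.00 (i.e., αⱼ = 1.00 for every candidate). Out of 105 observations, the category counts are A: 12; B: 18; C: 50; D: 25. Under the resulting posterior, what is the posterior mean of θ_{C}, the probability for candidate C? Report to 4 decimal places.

0.4679

The Dirichlet prior is conjugate to the Multinomial likelihood: each posterior αⱼ = prior αⱼ + observed count nⱼ.
Posterior concentration: (13.00, 19.00, 51.00, 26.00), total = 109.00.
E[θ_{C}|data] = α_{C}/Σα = 51.00/109.00 = 0.4679.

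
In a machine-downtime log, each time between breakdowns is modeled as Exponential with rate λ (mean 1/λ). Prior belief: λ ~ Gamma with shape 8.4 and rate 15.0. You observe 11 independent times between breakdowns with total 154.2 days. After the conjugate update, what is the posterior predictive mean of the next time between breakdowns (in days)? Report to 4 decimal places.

9.1957

With a Gamma(shape α, rate β) prior on the exponential rate λ, the posterior after n observations with total T = Σxᵢ is Gamma(α+n, β+T).
Posterior: Gamma(8.4+11, 15.0+154.2) = Gamma(19.4, 169.2).
The predictive distribution for the next observation is Lomax; its mean is β/(α−1) = 169.2/18.4 = 9.1957.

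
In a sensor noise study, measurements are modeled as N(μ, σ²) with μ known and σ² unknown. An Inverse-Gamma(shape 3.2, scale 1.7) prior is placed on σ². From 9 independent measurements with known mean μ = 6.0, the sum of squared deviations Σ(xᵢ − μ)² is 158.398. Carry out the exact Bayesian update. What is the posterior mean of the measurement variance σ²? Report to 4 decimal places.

12.0745

With known mean μ and an Inverse-Gamma(α, β) prior on σ², the Normal likelihood is conjugate: posterior is Inv-Gamma(α + n/2, β + Σ(xᵢ−μ)²/2).
Posterior: Inv-Gamma(3.2 + 9/2, 1.7 + 158.398/2) = Inv-Gamma(7.70, 80.8990).
E[σ²|data] = β/(α−1) = 80.8990/6.70 = 12.0745.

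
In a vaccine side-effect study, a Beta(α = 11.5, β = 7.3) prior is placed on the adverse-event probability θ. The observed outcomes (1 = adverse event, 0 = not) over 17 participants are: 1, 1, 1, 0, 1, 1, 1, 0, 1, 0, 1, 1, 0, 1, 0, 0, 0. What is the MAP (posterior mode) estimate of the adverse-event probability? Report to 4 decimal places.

0.6065

The Beta prior is conjugate to a Binomial/Bernoulli likelihood; the update adds successes to α and failures to β.
Posterior: Beta(α+k, β+n−k) = Beta(11.5+10, 7.3+7) = Beta(21.5, 14.3).
Mode of Beta(a,b) for a,b>1 is (a−1)/(a+b−2) = 20.5/33.8 = 0.6065.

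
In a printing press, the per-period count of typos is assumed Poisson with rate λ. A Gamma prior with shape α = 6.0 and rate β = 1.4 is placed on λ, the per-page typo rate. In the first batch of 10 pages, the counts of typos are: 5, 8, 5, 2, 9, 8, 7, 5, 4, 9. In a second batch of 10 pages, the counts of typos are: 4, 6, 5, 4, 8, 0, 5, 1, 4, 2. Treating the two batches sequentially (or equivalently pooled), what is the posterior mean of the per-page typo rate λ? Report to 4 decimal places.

With a Gamma(shape α, rate β) prior, the Poisson likelihood is conjugate: the posterior is Gamma(α + ΣXᵢ, β + n).
Batch 1: sum of counts S = 62 over n = 10 pages.
After batch 1: Gamma(α+S, β+n) = Gamma(6.0+62, 1.4+10) = Gamma(68.0, 11.4).
Batch 2: sum of counts S = 39 over n = 10 pages.
After batch 2: Gamma(α+S, β+n) = Gamma(68.0+39, 11.4+10) = Gamma(107.0, 21.4).
Posterior mean = α/β = 107.0/21.4 = 5.0000.

5.0000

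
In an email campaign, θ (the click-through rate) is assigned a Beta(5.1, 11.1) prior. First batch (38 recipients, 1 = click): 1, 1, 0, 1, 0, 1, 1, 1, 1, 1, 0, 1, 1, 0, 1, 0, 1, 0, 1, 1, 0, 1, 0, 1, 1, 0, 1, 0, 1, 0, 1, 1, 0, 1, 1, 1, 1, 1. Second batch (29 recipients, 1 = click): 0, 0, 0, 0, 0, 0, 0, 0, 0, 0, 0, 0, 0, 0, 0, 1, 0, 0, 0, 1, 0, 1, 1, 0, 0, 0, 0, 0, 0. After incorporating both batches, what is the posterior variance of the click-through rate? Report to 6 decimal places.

0.002897

The Beta prior is conjugate to a Binomial/Bernoulli likelihood; the update adds successes to α and failures to β.
After batch 1: Beta(5.1+26, 11.1+12) = Beta(31.1, 23.1).
After batch 2: Beta(31.1+4, 23.1+25) = Beta(35.1, 48.1).
Var = αβ/((α+β)²(α+β+1)) = 35.1·48.1/(83.2²·84.2) = 0.002897.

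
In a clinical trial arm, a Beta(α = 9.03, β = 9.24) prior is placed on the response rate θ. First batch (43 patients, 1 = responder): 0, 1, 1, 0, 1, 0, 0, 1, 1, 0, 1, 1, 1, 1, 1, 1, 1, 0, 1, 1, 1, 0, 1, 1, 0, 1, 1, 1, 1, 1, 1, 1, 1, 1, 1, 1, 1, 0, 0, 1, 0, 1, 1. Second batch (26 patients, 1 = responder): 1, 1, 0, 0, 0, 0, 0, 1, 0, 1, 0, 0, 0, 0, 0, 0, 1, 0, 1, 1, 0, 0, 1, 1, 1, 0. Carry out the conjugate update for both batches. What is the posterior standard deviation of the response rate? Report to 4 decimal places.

0.0524

The Beta prior is conjugate to a Binomial/Bernoulli likelihood; the update adds successes to α and failures to β.
After batch 1: Beta(9.03+32, 9.24+11) = Beta(41.03, 20.24).
After batch 2: Beta(41.03+10, 20.24+16) = Beta(51.03, 36.24).
Var = αβ/((α+β)²(α+β+1)) = 51.03·36.24/(87.27²·88.27) = 0.00275087; SD = √0.00275087 = 0.0524.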